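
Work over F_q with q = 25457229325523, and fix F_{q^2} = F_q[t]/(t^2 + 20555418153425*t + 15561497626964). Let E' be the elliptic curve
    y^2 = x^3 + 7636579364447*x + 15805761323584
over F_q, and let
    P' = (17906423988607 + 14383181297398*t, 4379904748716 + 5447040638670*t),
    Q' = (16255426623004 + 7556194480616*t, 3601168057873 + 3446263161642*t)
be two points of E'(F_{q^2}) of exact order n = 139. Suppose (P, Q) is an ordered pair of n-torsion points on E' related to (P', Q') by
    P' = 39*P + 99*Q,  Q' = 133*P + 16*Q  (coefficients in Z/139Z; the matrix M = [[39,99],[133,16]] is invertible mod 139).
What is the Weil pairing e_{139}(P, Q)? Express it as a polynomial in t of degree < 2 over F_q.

Under M = [[39,99],[133,16]] in GL_2(Z/139), e_{139}(P',Q') = e_{139}(P,Q)^(39*16-99*133 mod 139).
39*16 - 99*133 = -12543; reduced mod 139: det = 106, inverse 80.
8-bit Miller (10001011) on E'/F_{25457229325523} with a'=7636579364447, b'=15805761323584: accumulate tangent/chord ratios at Q'+S and P'+S'.
The quotient is 10042411011159 + 2870818480396*t.
Finally e_{139}(P,Q) = 12592273845432 + 1634514802100*t.

12592273845432 + 1634514802100*t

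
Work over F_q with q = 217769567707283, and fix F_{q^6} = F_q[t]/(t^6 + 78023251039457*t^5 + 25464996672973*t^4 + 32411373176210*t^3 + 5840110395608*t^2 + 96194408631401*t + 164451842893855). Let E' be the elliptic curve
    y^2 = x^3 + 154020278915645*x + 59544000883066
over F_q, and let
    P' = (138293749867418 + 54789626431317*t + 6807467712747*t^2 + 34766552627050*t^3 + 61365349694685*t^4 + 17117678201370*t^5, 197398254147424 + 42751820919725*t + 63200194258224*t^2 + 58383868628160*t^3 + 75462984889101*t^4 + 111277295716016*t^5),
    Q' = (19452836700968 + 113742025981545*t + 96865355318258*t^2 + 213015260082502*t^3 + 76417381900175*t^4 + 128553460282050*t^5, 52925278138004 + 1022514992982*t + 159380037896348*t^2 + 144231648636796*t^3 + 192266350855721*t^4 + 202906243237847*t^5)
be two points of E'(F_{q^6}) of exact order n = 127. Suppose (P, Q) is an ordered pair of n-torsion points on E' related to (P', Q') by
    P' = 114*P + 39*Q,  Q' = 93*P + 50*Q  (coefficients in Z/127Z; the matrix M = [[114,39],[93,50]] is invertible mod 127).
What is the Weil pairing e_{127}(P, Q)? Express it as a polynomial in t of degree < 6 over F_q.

32700898142879 + 36519208566133*t + 9746254087894*t^2 + 30393591825422*t^3 + 107606943722463*t^4 + 168363429954729*t^5

Under M = [[114,39],[93,50]] in GL_2(Z/127), e_{127}(P',Q') = e_{127}(P,Q)^(114*50-39*93 mod 127).
Hence e(P,Q) = e(P',Q')^{31} where 31 = 41^{-1} mod 127.
Miller loop for e_{127} over F_{217769567707283^6}: bits of 127 = 1111111; 6 double steps + 6 add steps, l/v at each.
Result: e(P',Q') = 85872493704162 + 68415452979795*t + 111092470003980*t^2 + 143068434261257*t^3 + 163879240465136*t^4 + 176475622649381*t^5.
e_{127}(P,Q) = (85872493704162 + 68415452979795*t + 111092470003980*t^2 + 143068434261257*t^3 + 163879240465136*t^4 + 176475622649381*t^5)^{31} = 32700898142879 + 36519208566133*t + 9746254087894*t^2 + 30393591825422*t^3 + 107606943722463*t^4 + 168363429954729*t^5.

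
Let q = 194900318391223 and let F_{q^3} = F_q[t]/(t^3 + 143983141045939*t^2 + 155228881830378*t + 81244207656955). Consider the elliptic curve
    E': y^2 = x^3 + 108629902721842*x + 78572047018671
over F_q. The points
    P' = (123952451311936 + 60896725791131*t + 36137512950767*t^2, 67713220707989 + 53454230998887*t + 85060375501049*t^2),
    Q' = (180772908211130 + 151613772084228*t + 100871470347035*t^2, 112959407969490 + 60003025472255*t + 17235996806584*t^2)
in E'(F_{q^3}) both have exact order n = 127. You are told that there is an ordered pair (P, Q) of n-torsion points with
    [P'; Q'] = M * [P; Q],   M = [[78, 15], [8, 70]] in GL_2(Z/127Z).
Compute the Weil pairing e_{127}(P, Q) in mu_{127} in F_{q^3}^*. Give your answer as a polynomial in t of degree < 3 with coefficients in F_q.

Under M = [[78,15],[8,70]] in GL_2(Z/127), e_{127}(P',Q') = e_{127}(P,Q)^(78*70-15*8 mod 127).
det M = 78*70 - 15*8 = 5340 = 6 (mod 127); 6^{-1} = 106 (mod 127).
7-bit Miller (1111111) on E'/F_{194900318391223} with a'=108629902721842, b'=78572047018671: accumulate tangent/chord ratios at Q'+S and P'+S'.
So e_{127}(P',Q') = 179148066113820 + 28857490799286*t + 70653971544602*t^2.
Finally e_{127}(P,Q) = 148133526466167 + 16198712967919*t + 133679631640039*t^2.

148133526466167 + 16198712967919*t + 133679631640039*t^2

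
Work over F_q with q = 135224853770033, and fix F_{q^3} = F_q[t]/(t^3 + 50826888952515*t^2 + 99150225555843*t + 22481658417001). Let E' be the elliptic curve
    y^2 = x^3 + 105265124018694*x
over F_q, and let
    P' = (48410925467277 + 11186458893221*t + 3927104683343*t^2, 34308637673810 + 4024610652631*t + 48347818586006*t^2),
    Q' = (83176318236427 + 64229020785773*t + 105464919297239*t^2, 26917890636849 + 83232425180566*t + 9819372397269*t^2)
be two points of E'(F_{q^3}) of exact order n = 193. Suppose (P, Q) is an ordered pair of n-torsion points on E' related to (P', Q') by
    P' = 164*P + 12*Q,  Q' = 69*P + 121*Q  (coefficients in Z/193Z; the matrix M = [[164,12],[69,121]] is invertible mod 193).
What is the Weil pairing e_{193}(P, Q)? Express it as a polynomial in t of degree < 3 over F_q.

129596251701346 + 43991309821707*t + 13699692844279*t^2

The 193-Weil pairing on E[193] over F_{135224853770033} is alternating-bilinear: e_{193}(P',Q') = e_{193}(P,Q)^det(M).
det M = 164*121 - 12*69 = 19016 = 102 (mod 193); 102^{-1} = 123 (mod 193).
Run Miller on y^2=x^3+105265124018694*x over F_{135224853770033}: ladder 11000001 (8 bits); e = f_P(D_Q)/f_Q(D_P).
f_P(D_Q)/f_Q(D_P) = 31718485466674 + 131027740874319*t + 33331402643487*t^2.
e_{193}(P,Q) = (31718485466674 + 131027740874319*t + 33331402643487*t^2)^{123} = 129596251701346 + 43991309821707*t + 13699692844279*t^2.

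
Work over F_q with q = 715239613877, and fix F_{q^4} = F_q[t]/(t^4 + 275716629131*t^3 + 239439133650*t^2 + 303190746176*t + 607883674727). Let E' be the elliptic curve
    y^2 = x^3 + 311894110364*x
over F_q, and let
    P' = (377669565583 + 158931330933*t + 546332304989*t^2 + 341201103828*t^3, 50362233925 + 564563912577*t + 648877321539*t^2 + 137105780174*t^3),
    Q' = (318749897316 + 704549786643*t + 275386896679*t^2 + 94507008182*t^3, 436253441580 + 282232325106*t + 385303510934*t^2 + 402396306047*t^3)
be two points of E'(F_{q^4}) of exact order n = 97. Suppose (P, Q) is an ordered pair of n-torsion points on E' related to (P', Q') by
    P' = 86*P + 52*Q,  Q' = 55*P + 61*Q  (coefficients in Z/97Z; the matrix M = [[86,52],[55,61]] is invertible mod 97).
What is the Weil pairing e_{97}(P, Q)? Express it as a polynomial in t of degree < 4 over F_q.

Under M = [[86,52],[55,61]] in GL_2(Z/97), e_{97}(P',Q') = e_{97}(P,Q)^(86*61-52*55 mod 97).
86*61 - 52*55 = 2386; reduced mod 97: det = 58, inverse 92.
Build f_{97,P'} and f_{97,Q'} via the 7-bit ladder of 97=1100001_2; evaluate at shifted divisors; quotient in F_{715239613877^4}.
e_{97}(P',Q') = 290862009871 + 101252873971*t + 133443564275*t^2 + 139792464844*t^3.
Raise to 92: e(P,Q) = 47466055123 + 380814306784*t + 540263435644*t^2 + 441796753351*t^3 in mu_{97}.

47466055123 + 380814306784*t + 540263435644*t^2 + 441796753351*t^3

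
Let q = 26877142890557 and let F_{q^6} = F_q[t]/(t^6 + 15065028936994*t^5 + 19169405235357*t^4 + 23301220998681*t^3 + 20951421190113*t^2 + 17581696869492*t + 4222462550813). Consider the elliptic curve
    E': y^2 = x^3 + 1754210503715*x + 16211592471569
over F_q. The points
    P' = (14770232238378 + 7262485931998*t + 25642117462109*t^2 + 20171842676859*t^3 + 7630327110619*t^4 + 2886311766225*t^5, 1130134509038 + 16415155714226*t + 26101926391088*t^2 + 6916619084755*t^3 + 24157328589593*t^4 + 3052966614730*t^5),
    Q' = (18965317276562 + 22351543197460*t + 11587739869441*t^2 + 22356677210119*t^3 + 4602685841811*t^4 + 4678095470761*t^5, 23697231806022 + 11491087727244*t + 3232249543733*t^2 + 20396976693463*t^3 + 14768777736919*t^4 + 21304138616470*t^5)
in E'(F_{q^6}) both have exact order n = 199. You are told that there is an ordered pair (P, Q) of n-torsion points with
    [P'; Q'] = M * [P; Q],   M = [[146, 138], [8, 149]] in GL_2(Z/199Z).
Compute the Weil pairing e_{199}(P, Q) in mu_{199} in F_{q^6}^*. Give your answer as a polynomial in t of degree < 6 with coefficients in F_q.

1941281409709 + 12050995113308*t + 19387310365741*t^2 + 20865903851739*t^3 + 18417126580414*t^4 + 16448420361387*t^5

e_{199}(aP+bQ,cP+dQ) = e_{199}(P,Q)^(ad-bc); with (a,b,c,d)=(146,138,8,149) this gives the det-199 law.
det M = 146*149 - 138*8 = 20650 = 153 (mod 199); 153^{-1} = 186 (mod 199).
8-bit Miller (11000111) on E'/F_{26877142890557} with a'=1754210503715, b'=16211592471569: accumulate tangent/chord ratios at Q'+S and P'+S'.
e_{199}(P',Q') = 13502039585893 + 23101715329623*t + 136304604476*t^2 + 24240473142324*t^3 + 9720524025088*t^4 + 9037809497347*t^5.
Raise to 186: e(P,Q) = 1941281409709 + 12050995113308*t + 19387310365741*t^2 + 20865903851739*t^3 + 18417126580414*t^4 + 16448420361387*t^5 in mu_{199}.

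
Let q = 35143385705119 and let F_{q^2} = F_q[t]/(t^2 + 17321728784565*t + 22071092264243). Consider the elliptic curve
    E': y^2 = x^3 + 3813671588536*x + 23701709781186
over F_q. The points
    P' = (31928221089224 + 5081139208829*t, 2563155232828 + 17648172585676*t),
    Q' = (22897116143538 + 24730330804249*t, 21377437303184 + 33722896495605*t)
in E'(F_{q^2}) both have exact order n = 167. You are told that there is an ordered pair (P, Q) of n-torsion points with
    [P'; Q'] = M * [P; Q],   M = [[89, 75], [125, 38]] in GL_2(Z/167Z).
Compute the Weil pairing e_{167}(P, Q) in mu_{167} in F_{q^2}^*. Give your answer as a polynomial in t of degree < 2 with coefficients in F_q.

The 167-Weil pairing on E[167] over F_{35143385705119} is alternating-bilinear: e_{167}(P',Q') = e_{167}(P,Q)^det(M).
Hence e(P,Q) = e(P',Q')^{44} where 44 = 19^{-1} mod 167.
Run Miller on y^2=x^3+3813671588536*x+23701709781186 over F_{35143385705119}: ladder 10100111 (8 bits); e = f_P(D_Q)/f_Q(D_P).
So e_{167}(P',Q') = 22519300825391 + 21710757473064*t.
Thus e_{167}(P,Q) = 34957285636023 + 34926275669691*t.

34957285636023 + 34926275669691*t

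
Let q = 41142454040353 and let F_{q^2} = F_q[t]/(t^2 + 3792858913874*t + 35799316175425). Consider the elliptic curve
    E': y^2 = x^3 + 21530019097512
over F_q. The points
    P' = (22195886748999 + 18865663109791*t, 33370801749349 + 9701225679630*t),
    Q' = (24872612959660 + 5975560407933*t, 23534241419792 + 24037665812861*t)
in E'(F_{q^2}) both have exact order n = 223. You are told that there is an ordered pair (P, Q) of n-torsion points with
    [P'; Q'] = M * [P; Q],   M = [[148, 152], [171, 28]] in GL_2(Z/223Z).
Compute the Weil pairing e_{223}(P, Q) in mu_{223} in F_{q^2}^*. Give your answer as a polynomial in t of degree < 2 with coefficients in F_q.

Under M = [[148,152],[171,28]] in GL_2(Z/223), e_{223}(P',Q') = e_{223}(P,Q)^(148*28-152*171 mod 223).
Hence e(P,Q) = e(P',Q')^{186} where 186 = 6^{-1} mod 223.
Miller loop for e_{223} over F_{41142454040353^2}: bits of 223 = 11011111; 7 double steps + 6 add steps, l/v at each.
f_P(D_Q)/f_Q(D_P) = 16682071357191 + 22259690718521*t.
e_{223}(P,Q) = (16682071357191 + 22259690718521*t)^{186} = 27848381928923 + 585186325540*t.

27848381928923 + 585186325540*t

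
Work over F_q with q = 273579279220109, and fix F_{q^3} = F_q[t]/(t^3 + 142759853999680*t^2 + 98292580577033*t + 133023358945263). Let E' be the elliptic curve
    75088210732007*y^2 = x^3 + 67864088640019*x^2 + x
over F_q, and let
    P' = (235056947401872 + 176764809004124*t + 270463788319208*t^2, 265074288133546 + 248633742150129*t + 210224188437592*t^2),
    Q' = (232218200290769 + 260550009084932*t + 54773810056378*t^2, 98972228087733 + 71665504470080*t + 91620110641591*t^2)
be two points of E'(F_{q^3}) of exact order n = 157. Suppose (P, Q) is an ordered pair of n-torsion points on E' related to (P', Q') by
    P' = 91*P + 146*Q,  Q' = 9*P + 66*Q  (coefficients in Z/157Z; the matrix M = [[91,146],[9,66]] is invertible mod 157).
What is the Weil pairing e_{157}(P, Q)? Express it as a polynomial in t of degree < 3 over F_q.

Since e_{157}(P,P)=e_{157}(Q,Q)=1 and e_{157}(Q,P)=e_{157}(P,Q)^{-1}, expanding e_{157}(91*P + 146*Q,9*P + 66*Q) leaves e(P,Q)^det(M).
det M = 91*66 - 146*9 = 4692 = 139 (mod 157); 139^{-1} = 61 (mod 157).
Undo Montgomery via alpha=12849356725078, beta=86624451745466: (a',b')=(211509676493138,187447574284694) over F_{273579279220109}.
Run Miller on y^2=x^3+211509676493138*x+187447574284694 over F_{273579279220109}: ladder 10011101 (8 bits); e = f_P(D_Q)/f_Q(D_P).
Miller gives e_{157}(P',Q') = 152405870395415 + 51240889201952*t + 139832562972060*t^2 in F_{273579279220109^3}.
Hence e(P,Q) = 267146638448058 + 45109182062367*t + 239090398333129*t^2 in F_{273579279220109^3}^*.

267146638448058 + 45109182062367*t + 239090398333129*t^2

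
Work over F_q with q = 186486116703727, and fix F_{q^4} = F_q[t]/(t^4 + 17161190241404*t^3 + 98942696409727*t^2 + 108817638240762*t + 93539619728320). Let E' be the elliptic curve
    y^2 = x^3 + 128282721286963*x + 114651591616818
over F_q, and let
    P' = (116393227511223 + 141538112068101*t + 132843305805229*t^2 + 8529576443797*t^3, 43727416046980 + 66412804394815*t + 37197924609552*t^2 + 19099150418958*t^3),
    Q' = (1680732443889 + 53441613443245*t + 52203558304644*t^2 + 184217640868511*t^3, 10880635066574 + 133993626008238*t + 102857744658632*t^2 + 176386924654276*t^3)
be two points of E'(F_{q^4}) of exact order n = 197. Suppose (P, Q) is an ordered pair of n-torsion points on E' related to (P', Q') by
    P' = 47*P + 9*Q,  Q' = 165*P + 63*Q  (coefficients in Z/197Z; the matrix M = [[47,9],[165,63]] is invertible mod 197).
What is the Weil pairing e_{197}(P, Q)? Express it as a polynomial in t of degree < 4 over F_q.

76073943972215 + 108058751771535*t + 126693467721984*t^2 + 94944265478903*t^3

Under M = [[47,9],[165,63]] in GL_2(Z/197), e_{197}(P',Q') = e_{197}(P,Q)^(47*63-9*165 mod 197).
47*63 - 9*165 = 1476; reduced mod 197: det = 97, inverse 65.
Run Miller on y^2=x^3+128282721286963*x+114651591616818 over F_{186486116703727}: ladder 11000101 (8 bits); e = f_P(D_Q)/f_Q(D_P).
So e_{197}(P',Q') = 35704804137506 + 152410177695691*t + 121708878521394*t^2 + 27797999823085*t^3.
e_{197}(P,Q) = (35704804137506 + 152410177695691*t + 121708878521394*t^2 + 27797999823085*t^3)^{65} = 76073943972215 + 108058751771535*t + 126693467721984*t^2 + 94944265478903*t^3.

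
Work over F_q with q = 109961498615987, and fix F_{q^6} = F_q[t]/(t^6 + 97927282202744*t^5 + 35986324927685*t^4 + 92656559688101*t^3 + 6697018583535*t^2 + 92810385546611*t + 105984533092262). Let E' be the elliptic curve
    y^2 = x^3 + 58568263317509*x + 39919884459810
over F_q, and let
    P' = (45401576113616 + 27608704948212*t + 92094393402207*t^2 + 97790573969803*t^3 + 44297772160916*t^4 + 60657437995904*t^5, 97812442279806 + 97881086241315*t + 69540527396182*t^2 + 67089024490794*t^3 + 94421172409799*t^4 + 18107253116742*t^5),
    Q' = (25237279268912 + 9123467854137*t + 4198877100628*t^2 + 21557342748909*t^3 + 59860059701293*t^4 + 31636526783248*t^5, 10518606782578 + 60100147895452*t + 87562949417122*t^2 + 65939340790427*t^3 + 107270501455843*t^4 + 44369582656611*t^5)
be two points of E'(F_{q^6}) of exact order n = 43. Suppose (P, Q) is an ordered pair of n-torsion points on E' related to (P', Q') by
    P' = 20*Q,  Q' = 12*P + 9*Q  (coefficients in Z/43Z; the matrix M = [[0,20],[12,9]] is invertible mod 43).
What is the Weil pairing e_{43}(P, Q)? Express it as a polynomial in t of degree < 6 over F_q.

25723875743806 + 24191800595483*t + 85770682390493*t^2 + 50309021231987*t^3 + 83756942397163*t^4 + 74220344355357*t^5

Alternating bilinearity on E[43] (values in mu_{43} in F_{109961498615987^6}) gives e(P',Q') = e(P,Q)^det(M).
Hence e(P,Q) = e(P',Q')^{12} where 12 = 18^{-1} mod 43.
Miller loop for e_{43} over F_{109961498615987^6}: bits of 43 = 101011; 5 double steps + 3 add steps, l/v at each.
e_{43}(P',Q') = 78707051762899 + 76939140066394*t + 96458101838455*t^2 + 282879104378*t^3 + 41567402727037*t^4 + 37998466617306*t^5.
e_{43}(P,Q) = (78707051762899 + 76939140066394*t + 96458101838455*t^2 + 282879104378*t^3 + 41567402727037*t^4 + 37998466617306*t^5)^{12} = 25723875743806 + 24191800595483*t + 85770682390493*t^2 + 50309021231987*t^3 + 83756942397163*t^4 + 74220344355357*t^5.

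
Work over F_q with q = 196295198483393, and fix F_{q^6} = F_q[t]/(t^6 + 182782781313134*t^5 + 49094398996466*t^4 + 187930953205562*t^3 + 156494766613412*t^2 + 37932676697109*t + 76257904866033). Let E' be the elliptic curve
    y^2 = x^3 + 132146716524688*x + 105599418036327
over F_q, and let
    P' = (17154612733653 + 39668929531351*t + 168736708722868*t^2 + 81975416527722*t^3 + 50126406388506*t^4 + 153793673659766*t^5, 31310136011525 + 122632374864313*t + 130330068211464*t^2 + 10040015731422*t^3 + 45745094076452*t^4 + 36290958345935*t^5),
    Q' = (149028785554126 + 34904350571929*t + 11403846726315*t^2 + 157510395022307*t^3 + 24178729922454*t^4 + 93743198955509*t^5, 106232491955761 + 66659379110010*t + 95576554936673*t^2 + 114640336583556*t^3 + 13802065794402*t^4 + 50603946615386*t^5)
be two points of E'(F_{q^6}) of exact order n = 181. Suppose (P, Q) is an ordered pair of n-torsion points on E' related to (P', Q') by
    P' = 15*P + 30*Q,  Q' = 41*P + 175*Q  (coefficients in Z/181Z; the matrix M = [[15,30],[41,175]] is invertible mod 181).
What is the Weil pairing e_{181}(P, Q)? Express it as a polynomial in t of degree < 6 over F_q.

71795833597702 + 142623083375922*t + 189668764796723*t^2 + 65816450499461*t^3 + 134572421780501*t^4 + 68078181670880*t^5

Since e_{181}(P,P)=e_{181}(Q,Q)=1 and e_{181}(Q,P)=e_{181}(P,Q)^{-1}, expanding e_{181}(15*P + 30*Q,41*P + 175*Q) leaves e(P,Q)^det(M).
So e_{181}(P,Q) = e_{181}(P',Q')^{140}, since 128*140 = 1 mod 181.
Double-and-add over 10110101: 8-1 doublings, 5-1 additions; each step l_{T,T}/v_{2T} or l_{T,P'}/v at Q'+S for random S.
The quotient is 12618657180862 + 100928729224350*t + 62569543907718*t^2 + 52183311629698*t^3 + 58958900163871*t^4 + 40645955544644*t^5.
Thus e_{181}(P,Q) = 71795833597702 + 142623083375922*t + 189668764796723*t^2 + 65816450499461*t^3 + 134572421780501*t^4 + 68078181670880*t^5.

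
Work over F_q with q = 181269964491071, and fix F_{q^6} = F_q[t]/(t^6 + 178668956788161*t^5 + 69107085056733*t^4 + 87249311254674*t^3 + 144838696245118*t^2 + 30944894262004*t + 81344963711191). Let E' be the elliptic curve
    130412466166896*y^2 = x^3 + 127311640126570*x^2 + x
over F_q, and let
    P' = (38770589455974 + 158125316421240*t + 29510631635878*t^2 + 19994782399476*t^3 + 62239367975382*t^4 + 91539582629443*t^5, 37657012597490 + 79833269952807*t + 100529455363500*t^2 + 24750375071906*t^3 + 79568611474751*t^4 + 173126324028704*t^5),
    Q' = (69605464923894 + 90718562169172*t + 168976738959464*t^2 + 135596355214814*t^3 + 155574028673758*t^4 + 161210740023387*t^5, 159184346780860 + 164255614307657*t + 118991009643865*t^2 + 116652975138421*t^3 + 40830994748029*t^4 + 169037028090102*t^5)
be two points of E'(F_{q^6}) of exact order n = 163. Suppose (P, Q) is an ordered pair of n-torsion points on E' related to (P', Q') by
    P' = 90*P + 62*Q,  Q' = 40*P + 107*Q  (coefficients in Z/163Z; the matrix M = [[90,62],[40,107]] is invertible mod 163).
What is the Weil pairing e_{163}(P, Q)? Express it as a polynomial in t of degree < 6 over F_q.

e_{163} is bilinear + alternating on E[163], so e_{163}(90*P + 62*Q, 40*P + 107*Q) = e_{163}(P,Q)^(90*107-62*40).
90*107 - 62*40 = 7150; reduced mod 163: det = 141, inverse 37.
(x,y)|->(77606056011711x+40353707461727,77606056011711y) sends E' to y^2=x^3+71018409160888*x+76541559816342.
Double-and-add over 10100011: 8-1 doublings, 4-1 additions; each step l_{T,T}/v_{2T} or l_{T,P'}/v at Q'+S for random S.
f_P(D_Q)/f_Q(D_P) = 75102932455617 + 104617066089254*t + 162177596077167*t^2 + 73326933765773*t^3 + 72148476121679*t^4 + 102959029256834*t^5.
(75102932455617 + 104617066089254*t + 162177596077167*t^2 + 73326933765773*t^3 + 72148476121679*t^4 + 102959029256834*t^5)^{37} mod (181269964491071,f) = 38023130189666 + 26834557484909*t + 83286078922242*t^2 + 25431899309404*t^3 + 97244992255981*t^4 + 123008775598963*t^5.

38023130189666 + 26834557484909*t + 83286078922242*t^2 + 25431899309404*t^3 + 97244992255981*t^4 + 123008775598963*t^5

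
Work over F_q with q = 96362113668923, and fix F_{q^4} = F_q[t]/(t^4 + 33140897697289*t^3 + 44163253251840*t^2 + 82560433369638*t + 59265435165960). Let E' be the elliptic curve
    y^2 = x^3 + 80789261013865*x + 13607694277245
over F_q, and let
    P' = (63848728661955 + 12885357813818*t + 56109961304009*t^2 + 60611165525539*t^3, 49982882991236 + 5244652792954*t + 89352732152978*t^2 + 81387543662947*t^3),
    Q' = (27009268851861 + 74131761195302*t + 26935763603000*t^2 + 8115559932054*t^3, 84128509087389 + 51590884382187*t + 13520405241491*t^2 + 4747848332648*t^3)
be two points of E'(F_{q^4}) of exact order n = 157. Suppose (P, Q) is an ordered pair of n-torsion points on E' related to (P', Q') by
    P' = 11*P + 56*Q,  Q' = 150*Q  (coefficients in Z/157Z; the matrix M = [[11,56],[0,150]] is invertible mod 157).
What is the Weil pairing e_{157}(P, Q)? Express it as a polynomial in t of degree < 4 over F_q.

2226439527518 + 37207318311517*t + 77411809757664*t^2 + 75217370329321*t^3

Under M = [[11,56],[0,150]] in GL_2(Z/157), e_{157}(P',Q') = e_{157}(P,Q)^(11*150-56*0 mod 157).
det(M) mod 157 = 80; its inverse in (Z/157)^* is 53 (check: 80*53 mod 157 = 1).
Double-and-add over 10011101: 8-1 doublings, 5-1 additions; each step l_{T,T}/v_{2T} or l_{T,P'}/v at Q'+S for random S.
e_{157}(P',Q') = 70694065941631 + 84457875871122*t + 290582635332*t^2 + 87297199529174*t^3.
Raise to 53: e(P,Q) = 2226439527518 + 37207318311517*t + 77411809757664*t^2 + 75217370329321*t^3 in mu_{157}.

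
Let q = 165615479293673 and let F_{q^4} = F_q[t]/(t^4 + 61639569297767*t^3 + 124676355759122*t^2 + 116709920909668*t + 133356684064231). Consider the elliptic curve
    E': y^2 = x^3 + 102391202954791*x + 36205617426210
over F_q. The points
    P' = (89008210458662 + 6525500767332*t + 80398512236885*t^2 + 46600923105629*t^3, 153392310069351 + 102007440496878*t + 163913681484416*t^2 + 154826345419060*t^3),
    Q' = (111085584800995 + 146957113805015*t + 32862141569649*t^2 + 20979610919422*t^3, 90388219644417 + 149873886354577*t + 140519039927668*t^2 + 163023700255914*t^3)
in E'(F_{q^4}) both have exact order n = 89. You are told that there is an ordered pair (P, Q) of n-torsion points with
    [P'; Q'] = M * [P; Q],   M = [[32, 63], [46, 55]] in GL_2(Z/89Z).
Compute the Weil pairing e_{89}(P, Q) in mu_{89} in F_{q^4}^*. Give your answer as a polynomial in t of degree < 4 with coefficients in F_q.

70926529615401 + 142753316206322*t + 160609613844548*t^2 + 118674691376225*t^3

The 89-Weil pairing on E[89] over F_{165615479293673} is alternating-bilinear: e_{89}(P',Q') = e_{89}(P,Q)^det(M).
Hence e(P,Q) = e(P',Q')^{75} where 75 = 19^{-1} mod 89.
Double-and-add over 1011001: 7-1 doublings, 4-1 additions; each step l_{T,T}/v_{2T} or l_{T,P'}/v at Q'+S for random S.
e_{89}(P',Q') = 144131931578135 + 38408988595134*t + 5238579669857*t^2 + 66867760354155*t^3.
e_{89}(P,Q) = (144131931578135 + 38408988595134*t + 5238579669857*t^2 + 66867760354155*t^3)^{75} = 70926529615401 + 142753316206322*t + 160609613844548*t^2 + 118674691376225*t^3.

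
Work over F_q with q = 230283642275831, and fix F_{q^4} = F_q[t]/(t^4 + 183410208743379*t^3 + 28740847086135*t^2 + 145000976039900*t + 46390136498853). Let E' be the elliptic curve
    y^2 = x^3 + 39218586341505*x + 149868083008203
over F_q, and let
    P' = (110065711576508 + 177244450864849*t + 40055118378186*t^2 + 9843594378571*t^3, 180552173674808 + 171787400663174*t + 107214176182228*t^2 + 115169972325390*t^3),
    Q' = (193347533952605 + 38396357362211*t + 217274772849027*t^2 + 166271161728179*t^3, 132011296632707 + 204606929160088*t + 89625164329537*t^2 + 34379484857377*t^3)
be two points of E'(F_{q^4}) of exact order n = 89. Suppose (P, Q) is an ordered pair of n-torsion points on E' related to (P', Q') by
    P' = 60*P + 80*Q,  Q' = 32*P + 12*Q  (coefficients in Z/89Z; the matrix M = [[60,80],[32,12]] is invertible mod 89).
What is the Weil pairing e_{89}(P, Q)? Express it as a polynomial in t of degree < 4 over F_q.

77745414421886 + 67203035943134*t + 207081986253814*t^2 + 168206472354968*t^3

Alternating bilinearity on E[89] (values in mu_{89} in F_{230283642275831^4}) gives e(P',Q') = e(P,Q)^det(M).
det(M) mod 89 = 29; its inverse in (Z/89)^* is 43 (check: 29*43 mod 89 = 1).
7-bit Miller (1011001) on E'/F_{230283642275831} with a'=39218586341505, b'=149868083008203: accumulate tangent/chord ratios at Q'+S and P'+S'.
f_P(D_Q)/f_Q(D_P) = 206769680112412 + 119812414015352*t + 168279521620075*t^2 + 8448741794590*t^3.
(206769680112412 + 119812414015352*t + 168279521620075*t^2 + 8448741794590*t^3)^{43} mod (230283642275831,f) = 77745414421886 + 67203035943134*t + 207081986253814*t^2 + 168206472354968*t^3.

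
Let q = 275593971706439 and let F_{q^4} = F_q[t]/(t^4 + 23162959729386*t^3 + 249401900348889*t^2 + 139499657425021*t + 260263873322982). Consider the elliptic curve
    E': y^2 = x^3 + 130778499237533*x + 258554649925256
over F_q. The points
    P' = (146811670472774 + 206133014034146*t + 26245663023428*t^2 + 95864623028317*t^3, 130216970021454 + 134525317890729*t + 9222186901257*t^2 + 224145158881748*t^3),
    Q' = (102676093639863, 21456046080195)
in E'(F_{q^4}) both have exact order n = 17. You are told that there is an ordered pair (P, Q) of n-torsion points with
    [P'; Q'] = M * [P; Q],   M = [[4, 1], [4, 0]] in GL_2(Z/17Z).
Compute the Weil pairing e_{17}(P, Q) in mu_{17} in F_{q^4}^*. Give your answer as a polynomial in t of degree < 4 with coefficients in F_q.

The 17-Weil pairing on E[17] over F_{275593971706439} is alternating-bilinear: e_{17}(P',Q') = e_{17}(P,Q)^det(M).
Inverting 13 mod 17: 4. Thus e_{17}(P,Q) = e(P',Q')^{4}.
Double-and-add over 10001: 5-1 doublings, 2-1 additions; each step l_{T,T}/v_{2T} or l_{T,P'}/v at Q'+S for random S.
Result: e(P',Q') = 216639643917128 + 96864473326663*t + 17474869769328*t^2 + 35157547873715*t^3.
Finally e_{17}(P,Q) = 231025771581702 + 128792896806812*t + 177192530869920*t^2 + 266486886201915*t^3.

231025771581702 + 128792896806812*t + 177192530869920*t^2 + 266486886201915*t^3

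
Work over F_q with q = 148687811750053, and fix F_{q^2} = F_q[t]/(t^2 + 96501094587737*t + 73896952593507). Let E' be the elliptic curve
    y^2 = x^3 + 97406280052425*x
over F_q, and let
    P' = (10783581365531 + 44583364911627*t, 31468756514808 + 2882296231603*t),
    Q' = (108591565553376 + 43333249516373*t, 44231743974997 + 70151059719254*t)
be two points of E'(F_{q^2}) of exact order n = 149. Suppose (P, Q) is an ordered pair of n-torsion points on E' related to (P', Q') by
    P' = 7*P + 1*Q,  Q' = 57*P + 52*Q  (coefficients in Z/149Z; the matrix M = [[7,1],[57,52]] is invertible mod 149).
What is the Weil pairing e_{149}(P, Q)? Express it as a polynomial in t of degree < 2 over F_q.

125070905401510 + 23002279732593*t

Under M = [[7,1],[57,52]] in GL_2(Z/149), e_{149}(P',Q') = e_{149}(P,Q)^(7*52-1*57 mod 149).
So e_{149}(P,Q) = e_{149}(P',Q')^{116}, since 9*116 = 1 mod 149.
Double-and-add over 10010101: 8-1 doublings, 4-1 additions; each step l_{T,T}/v_{2T} or l_{T,P'}/v at Q'+S for random S.
The quotient is 83825711989097 + 85991411865980*t.
e_{149}(P,Q) = (83825711989097 + 85991411865980*t)^{116} = 125070905401510 + 23002279732593*t.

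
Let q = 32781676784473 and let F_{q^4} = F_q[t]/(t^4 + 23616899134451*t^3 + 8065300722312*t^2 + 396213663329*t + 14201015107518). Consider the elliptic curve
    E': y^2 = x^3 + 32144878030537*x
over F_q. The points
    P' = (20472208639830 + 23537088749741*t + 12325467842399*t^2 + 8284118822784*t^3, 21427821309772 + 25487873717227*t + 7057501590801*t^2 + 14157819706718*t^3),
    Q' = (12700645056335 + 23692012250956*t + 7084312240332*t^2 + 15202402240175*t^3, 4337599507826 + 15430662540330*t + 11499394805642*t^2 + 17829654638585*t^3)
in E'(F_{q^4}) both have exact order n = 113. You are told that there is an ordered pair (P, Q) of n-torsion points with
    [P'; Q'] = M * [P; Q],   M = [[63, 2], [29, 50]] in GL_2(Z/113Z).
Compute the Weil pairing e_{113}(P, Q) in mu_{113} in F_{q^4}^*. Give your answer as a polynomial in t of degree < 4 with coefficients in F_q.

Alternating bilinearity on E[113] (values in mu_{113} in F_{32781676784473^4}) gives e(P',Q') = e(P,Q)^det(M).
So e_{113}(P,Q) = e_{113}(P',Q')^{102}, since 41*102 = 1 mod 113.
Run Miller on y^2=x^3+32144878030537*x over F_{32781676784473}: ladder 1110001 (7 bits); e = f_P(D_Q)/f_Q(D_P).
Result: e(P',Q') = 9641803833853 + 18873921026665*t + 10031417069226*t^2 + 14970326143907*t^3.
Thus e_{113}(P,Q) = 2204703167470 + 11682061631233*t + 3062481022355*t^2 + 9732092463124*t^3.

2204703167470 + 11682061631233*t + 3062481022355*t^2 + 9732092463124*t^3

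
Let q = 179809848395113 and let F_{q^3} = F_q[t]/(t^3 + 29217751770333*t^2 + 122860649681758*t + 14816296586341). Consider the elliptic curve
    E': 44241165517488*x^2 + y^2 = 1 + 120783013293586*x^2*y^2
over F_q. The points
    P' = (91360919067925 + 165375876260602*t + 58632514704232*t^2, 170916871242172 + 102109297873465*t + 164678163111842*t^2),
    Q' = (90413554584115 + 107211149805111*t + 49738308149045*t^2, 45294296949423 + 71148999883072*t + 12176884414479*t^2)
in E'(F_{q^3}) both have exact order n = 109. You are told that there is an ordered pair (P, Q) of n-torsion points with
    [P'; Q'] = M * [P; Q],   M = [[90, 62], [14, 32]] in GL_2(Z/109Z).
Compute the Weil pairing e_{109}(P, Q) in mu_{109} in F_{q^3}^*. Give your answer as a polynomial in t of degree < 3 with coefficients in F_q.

155206724989288 + 158049617689280*t + 155053798304008*t^2

Alternating bilinearity on E[109] (values in mu_{109} in F_{179809848395113^3}) gives e(P',Q') = e(P,Q)^det(M).
Hence e(P,Q) = e(P',Q')^{24} where 24 = 50^{-1} mod 109.
Map (x,y)_Ed via u=(1+y)/(1-y), v=(1+y)/((1-y)x) to Montgomery A=36203083313468,B=164700823119819; then to (a',b')=(0,91669692697360).
n = 109 = (1101101)_2 (7 bits, wt 5); accumulate f_{109,P'}(Q'+S)/f_{109,P'}(S) along the 6-step ladder.
Miller gives e_{109}(P',Q') = 147678231917149 + 31088773215980*t + 164321897810352*t^2 in F_{179809848395113^3}.
Hence e(P,Q) = 155206724989288 + 158049617689280*t + 155053798304008*t^2 in F_{179809848395113^3}^*.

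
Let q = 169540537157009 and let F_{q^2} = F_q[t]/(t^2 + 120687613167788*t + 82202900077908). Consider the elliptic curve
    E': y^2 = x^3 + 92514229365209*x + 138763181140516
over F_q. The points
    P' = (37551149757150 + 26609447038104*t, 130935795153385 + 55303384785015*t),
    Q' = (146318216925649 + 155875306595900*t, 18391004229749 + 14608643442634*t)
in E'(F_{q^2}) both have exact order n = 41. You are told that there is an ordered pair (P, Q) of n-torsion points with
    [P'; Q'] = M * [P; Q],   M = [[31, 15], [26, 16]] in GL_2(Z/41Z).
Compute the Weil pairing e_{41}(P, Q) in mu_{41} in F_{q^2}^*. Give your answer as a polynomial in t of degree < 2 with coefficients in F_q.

56155354537109 + 142539208783523*t

Under M = [[31,15],[26,16]] in GL_2(Z/41), e_{41}(P',Q') = e_{41}(P,Q)^(31*16-15*26 mod 41).
Hence e(P,Q) = e(P',Q')^{12} where 12 = 24^{-1} mod 41.
6-bit Miller (101001) on E'/F_{169540537157009} with a'=92514229365209, b'=138763181140516: accumulate tangent/chord ratios at Q'+S and P'+S'.
e_{41}(P',Q') = 53725345676018 + 96745753725662*t.
e_{41}(P,Q) = (53725345676018 + 96745753725662*t)^{12} = 56155354537109 + 142539208783523*t.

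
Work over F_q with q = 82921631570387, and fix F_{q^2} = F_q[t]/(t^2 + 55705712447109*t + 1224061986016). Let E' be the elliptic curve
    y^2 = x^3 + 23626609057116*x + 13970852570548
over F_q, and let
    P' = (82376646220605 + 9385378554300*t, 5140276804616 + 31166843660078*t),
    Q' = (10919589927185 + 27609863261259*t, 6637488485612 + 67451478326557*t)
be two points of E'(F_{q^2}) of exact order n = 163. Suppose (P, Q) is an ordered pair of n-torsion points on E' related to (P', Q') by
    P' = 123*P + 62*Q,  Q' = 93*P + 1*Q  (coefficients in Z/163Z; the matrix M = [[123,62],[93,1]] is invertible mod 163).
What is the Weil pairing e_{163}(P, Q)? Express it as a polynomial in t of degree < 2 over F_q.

The 163-Weil pairing on E[163] over F_{82921631570387} is alternating-bilinear: e_{163}(P',Q') = e_{163}(P,Q)^det(M).
det(M) mod 163 = 62; its inverse in (Z/163)^* is 71 (check: 62*71 mod 163 = 1).
8-bit Miller (10100011) on E'/F_{82921631570387} with a'=23626609057116, b'=13970852570548: accumulate tangent/chord ratios at Q'+S and P'+S'.
The quotient is 62058875600398 + 74532037655695*t.
Hence e(P,Q) = 11058147961591 + 8888419404551*t in F_{82921631570387^2}^*.

11058147961591 + 8888419404551*t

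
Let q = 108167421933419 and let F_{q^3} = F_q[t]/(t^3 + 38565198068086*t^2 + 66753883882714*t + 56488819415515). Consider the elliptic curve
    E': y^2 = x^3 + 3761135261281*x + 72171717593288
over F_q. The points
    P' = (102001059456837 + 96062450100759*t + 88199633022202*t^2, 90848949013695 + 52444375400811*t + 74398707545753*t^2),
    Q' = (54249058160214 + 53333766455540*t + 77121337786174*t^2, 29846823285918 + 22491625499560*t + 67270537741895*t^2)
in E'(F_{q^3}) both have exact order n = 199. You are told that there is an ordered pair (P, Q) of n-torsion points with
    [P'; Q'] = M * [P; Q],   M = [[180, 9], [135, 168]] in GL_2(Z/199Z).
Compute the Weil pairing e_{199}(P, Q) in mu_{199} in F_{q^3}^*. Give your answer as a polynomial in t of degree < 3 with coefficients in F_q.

69795952627958 + 71644075940918*t + 77421363831550*t^2

e_{199} is bilinear + alternating on E[199], so e_{199}(180*P + 9*Q, 135*P + 168*Q) = e_{199}(P,Q)^(180*168-9*135).
det M = 180*168 - 9*135 = 29025 = 170 (mod 199); 170^{-1} = 48 (mod 199).
Miller loop for e_{199} over F_{108167421933419^3}: bits of 199 = 11000111; 7 double steps + 4 add steps, l/v at each.
Result: e(P',Q') = 64561644297183 + 54310579931430*t + 46816330324493*t^2.
(64561644297183 + 54310579931430*t + 46816330324493*t^2)^{48} mod (108167421933419,f) = 69795952627958 + 71644075940918*t + 77421363831550*t^2.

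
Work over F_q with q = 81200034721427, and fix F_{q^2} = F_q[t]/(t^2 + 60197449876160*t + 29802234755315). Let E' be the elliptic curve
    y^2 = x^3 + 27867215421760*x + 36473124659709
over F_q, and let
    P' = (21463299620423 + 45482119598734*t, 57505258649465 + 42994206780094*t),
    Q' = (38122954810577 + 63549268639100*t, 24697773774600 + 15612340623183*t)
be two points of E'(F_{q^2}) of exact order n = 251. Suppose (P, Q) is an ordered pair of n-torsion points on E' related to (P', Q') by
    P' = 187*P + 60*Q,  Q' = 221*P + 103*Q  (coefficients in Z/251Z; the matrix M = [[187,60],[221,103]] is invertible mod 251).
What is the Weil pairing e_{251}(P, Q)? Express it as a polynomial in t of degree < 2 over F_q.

e_{251} is bilinear + alternating on E[251], so e_{251}(187*P + 60*Q, 221*P + 103*Q) = e_{251}(P,Q)^(187*103-60*221).
det(M) mod 251 = 228; its inverse in (Z/251)^* is 120 (check: 228*120 mod 251 = 1).
Miller loop for e_{251} over F_{81200034721427^2}: bits of 251 = 11111011; 7 double steps + 6 add steps, l/v at each.
e_{251}(P',Q') = 68434249561491 + 55283312650951*t.
Thus e_{251}(P,Q) = 12113818282932 + 20934362482358*t.

12113818282932 + 20934362482358*t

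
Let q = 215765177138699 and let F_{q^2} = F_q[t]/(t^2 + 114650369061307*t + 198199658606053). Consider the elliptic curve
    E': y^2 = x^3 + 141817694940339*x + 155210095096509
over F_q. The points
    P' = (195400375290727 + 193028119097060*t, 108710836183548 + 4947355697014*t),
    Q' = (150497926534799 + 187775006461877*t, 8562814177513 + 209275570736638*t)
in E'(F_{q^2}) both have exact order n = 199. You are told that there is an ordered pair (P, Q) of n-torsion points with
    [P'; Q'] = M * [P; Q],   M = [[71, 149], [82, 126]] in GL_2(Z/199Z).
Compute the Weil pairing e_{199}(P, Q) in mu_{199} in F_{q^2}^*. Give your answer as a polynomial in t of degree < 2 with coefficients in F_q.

159770535596930 + 89386828969823*t

e_{199} is bilinear + alternating on E[199], so e_{199}(71*P + 149*Q, 82*P + 126*Q) = e_{199}(P,Q)^(71*126-149*82).
Inverting 111 mod 199: 52. Thus e_{199}(P,Q) = e(P',Q')^{52}.
Run Miller on y^2=x^3+141817694940339*x+155210095096509 over F_{215765177138699}: ladder 11000111 (8 bits); e = f_P(D_Q)/f_Q(D_P).
The quotient is 79216658149962 + 16099585494492*t.
e_{199}(P,Q) = (79216658149962 + 16099585494492*t)^{52} = 159770535596930 + 89386828969823*t.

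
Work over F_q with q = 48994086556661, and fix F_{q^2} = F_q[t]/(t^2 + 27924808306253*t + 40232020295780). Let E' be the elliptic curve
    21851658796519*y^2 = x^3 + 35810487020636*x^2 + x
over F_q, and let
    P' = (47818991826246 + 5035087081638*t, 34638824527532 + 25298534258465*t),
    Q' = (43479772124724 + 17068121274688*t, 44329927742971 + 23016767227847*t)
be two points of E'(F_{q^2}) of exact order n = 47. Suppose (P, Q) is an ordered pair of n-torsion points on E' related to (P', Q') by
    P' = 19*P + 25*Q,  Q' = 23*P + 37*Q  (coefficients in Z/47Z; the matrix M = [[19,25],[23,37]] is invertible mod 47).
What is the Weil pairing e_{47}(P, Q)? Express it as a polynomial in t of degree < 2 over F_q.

Under M = [[19,25],[23,37]] in GL_2(Z/47), e_{47}(P',Q') = e_{47}(P,Q)^(19*37-25*23 mod 47).
Hence e(P,Q) = e(P',Q')^{18} where 18 = 34^{-1} mod 47.
Set x_W=16946483980062*u+17723244755285, y_W=16946483980062*v; then E': y_W^2=x_W^3+8485197598893*x_W+29065029761794.
Run Miller on y^2=x^3+8485197598893*x+29065029761794 over F_{48994086556661}: ladder 101111 (6 bits); e = f_P(D_Q)/f_Q(D_P).
Result: e(P',Q') = 19912487422410 + 45350282991829*t.
Raise to 18: e(P,Q) = 28088488207053 + 3975234213585*t in mu_{47}.

28088488207053 + 3975234213585*t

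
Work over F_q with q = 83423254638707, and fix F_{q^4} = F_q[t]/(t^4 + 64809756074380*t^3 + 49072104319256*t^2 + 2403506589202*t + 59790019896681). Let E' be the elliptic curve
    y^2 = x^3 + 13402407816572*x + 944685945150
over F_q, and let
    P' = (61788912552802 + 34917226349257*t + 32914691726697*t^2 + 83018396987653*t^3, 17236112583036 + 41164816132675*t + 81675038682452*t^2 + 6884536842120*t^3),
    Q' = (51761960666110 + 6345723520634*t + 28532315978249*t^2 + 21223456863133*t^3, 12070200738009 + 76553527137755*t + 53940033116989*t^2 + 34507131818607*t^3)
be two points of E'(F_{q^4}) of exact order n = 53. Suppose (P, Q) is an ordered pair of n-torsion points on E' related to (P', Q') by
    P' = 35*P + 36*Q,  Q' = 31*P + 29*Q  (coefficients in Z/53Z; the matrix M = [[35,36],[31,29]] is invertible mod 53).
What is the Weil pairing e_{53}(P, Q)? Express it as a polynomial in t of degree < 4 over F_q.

Alternating bilinearity on E[53] (values in mu_{53} in F_{83423254638707^4}) gives e(P',Q') = e(P,Q)^det(M).
35*29 - 36*31 = -101; reduced mod 53: det = 5, inverse 32.
n = 53 = (110101)_2 (6 bits, wt 4); accumulate f_{53,P'}(Q'+S)/f_{53,P'}(S) along the 5-step ladder.
So e_{53}(P',Q') = 12515974954424 + 18246513011404*t + 80714140955461*t^2 + 27119825667376*t^3.
Thus e_{53}(P,Q) = 22339937250986 + 11183388044277*t + 40593432332777*t^2 + 22251801666840*t^3.

22339937250986 + 11183388044277*t + 40593432332777*t^2 + 22251801666840*t^3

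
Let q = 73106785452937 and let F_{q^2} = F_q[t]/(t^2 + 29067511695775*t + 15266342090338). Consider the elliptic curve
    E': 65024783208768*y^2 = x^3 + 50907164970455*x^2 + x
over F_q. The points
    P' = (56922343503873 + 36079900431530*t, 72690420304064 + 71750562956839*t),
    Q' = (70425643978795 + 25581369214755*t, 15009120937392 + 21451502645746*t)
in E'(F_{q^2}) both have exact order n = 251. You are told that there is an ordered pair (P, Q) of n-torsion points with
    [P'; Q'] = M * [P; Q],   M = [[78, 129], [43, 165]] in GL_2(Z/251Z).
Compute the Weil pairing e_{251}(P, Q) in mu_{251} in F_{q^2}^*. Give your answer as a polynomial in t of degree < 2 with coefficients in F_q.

The 251-Weil pairing on E[251] over F_{73106785452937} is alternating-bilinear: e_{251}(P',Q') = e_{251}(P,Q)^det(M).
det M = 78*165 - 129*43 = 7323 = 44 (mod 251); 44^{-1} = 97 (mod 251).
Undo Montgomery via alpha=19296783592962, beta=20698543753944: (a',b')=(42633759393990,23839609997644) over F_{73106785452937}.
n = 251 = (11111011)_2 (8 bits, wt 7); accumulate f_{251,P'}(Q'+S)/f_{251,P'}(S) along the 7-step ladder.
f_P(D_Q)/f_Q(D_P) = 32554474571963 + 28999405181718*t.
Finally e_{251}(P,Q) = 48160013748209 + 35109396981180*t.

48160013748209 + 35109396981180*t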